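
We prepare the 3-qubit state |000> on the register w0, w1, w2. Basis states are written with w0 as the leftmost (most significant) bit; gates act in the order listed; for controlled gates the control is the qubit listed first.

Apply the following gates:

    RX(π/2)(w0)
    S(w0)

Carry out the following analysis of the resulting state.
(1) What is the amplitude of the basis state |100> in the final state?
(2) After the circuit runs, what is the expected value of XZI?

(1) The amplitude on |100> is sqrt(2)/2.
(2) The expectation value of XZI is 1.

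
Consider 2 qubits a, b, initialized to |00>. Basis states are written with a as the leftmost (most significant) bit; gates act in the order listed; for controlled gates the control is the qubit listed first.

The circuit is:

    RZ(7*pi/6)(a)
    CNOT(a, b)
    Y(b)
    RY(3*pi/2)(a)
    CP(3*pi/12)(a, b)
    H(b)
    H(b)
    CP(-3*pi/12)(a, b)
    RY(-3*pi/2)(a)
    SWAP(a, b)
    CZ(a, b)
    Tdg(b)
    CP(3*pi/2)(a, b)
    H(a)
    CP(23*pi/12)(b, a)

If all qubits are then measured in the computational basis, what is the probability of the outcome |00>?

The probability of measuring |00> is 1/2. Key observation: gates 4-9 undo each other exactly, leaving only the rest of the circuit to track.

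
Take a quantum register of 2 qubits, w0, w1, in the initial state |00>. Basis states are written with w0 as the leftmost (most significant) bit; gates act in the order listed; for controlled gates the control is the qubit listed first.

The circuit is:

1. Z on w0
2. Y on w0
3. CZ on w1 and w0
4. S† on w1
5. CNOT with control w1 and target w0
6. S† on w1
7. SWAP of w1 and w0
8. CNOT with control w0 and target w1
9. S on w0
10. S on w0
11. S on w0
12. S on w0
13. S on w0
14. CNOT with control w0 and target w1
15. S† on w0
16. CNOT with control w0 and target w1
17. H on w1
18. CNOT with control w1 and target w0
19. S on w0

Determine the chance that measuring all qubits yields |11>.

The probability of measuring |11> is 1/2.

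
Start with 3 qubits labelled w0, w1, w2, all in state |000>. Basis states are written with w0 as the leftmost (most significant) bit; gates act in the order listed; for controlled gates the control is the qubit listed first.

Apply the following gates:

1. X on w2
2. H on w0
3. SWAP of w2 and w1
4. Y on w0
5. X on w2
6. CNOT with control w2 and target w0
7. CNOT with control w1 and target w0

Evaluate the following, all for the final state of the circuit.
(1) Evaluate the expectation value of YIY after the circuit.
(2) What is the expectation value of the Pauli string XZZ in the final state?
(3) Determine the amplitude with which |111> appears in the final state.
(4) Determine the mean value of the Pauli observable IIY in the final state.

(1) The observable YIY averages to 0.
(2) The observable XZZ averages to -1.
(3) |111> carries amplitude sqrt(2)*I/2 in the final state.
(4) The expectation value of IIY is 0.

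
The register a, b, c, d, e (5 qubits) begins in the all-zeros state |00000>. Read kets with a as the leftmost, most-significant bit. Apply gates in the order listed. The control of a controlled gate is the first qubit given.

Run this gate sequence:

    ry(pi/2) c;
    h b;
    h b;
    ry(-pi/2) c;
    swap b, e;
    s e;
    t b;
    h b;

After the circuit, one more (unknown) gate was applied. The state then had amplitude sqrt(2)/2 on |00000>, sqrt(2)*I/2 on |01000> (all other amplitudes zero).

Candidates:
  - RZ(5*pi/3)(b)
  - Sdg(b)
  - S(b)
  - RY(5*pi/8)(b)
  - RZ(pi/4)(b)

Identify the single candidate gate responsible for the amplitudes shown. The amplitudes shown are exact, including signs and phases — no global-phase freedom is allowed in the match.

The unique candidate consistent with the amplitudes is S(b). Key observation: the block from step 1 through step 4 cancels to the identity and can be dropped.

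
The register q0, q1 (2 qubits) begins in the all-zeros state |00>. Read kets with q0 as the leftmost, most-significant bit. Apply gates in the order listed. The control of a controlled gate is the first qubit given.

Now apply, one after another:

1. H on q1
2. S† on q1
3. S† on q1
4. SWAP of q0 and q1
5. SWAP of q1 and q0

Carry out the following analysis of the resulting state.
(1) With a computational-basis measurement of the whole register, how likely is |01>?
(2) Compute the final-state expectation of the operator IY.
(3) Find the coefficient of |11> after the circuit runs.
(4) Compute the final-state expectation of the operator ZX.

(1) The probability of measuring |01> is 1/2.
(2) In the final state, IY has expectation 0.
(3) The amplitude on |11> is 0.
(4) In the final state, ZX has expectation -1.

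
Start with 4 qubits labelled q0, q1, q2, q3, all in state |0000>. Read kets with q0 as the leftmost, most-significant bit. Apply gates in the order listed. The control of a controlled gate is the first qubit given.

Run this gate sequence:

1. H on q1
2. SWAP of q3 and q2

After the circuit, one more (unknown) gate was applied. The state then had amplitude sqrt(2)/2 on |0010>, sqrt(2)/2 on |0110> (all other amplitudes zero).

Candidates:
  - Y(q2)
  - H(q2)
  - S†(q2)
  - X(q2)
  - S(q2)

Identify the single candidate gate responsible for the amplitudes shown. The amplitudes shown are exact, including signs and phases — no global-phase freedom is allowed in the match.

It was X(q2) that produced the state shown.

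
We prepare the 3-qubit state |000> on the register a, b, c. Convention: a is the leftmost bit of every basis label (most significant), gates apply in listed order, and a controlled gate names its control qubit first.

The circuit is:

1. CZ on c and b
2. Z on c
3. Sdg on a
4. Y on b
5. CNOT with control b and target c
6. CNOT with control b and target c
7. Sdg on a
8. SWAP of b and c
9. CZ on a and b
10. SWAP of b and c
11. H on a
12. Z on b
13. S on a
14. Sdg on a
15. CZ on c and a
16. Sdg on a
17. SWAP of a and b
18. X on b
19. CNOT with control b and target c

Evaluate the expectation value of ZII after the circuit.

The observable ZII averages to -1. Key observation: the block from step 5 through step 6 cancels to the identity and can be dropped.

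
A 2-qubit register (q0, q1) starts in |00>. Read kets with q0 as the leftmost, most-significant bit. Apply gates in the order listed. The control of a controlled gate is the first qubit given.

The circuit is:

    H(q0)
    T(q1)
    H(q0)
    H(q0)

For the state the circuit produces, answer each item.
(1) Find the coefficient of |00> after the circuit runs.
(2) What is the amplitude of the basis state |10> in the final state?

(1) The amplitude on |00> is sqrt(2)/2. Key observation: gates 3-4 undo each other exactly, leaving only the rest of the circuit to track.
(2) The final state's coefficient on |10> equals sqrt(2)/2.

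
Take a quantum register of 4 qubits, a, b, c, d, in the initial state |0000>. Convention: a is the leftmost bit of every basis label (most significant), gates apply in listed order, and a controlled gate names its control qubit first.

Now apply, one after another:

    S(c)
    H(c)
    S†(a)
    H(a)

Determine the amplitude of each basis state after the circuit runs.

The resulting statevector has amplitude 1/2 on |0000>, 1/2 on |0010>, 1/2 on |1000>, 1/2 on |1010>, and 0 on every other basis state.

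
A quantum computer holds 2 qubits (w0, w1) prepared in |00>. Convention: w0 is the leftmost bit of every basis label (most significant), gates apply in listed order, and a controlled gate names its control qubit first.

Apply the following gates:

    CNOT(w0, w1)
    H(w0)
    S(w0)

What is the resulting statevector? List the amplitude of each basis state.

The final amplitudes are sqrt(2)/2 on |00>, 0 on |01>, sqrt(2)*I/2 on |10>, 0 on |11>.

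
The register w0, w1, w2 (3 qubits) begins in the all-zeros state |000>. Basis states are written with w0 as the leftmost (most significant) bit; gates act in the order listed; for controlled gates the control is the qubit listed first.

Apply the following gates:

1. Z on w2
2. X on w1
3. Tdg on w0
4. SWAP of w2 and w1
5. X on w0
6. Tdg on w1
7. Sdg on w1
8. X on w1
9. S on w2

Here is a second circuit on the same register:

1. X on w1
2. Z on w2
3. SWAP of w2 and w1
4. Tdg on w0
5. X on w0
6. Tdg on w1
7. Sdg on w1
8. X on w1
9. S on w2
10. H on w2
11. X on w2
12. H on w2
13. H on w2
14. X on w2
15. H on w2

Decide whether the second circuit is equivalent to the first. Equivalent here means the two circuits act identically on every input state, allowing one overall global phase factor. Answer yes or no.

Yes: on every input state the two circuits agree up to one overall phase factor.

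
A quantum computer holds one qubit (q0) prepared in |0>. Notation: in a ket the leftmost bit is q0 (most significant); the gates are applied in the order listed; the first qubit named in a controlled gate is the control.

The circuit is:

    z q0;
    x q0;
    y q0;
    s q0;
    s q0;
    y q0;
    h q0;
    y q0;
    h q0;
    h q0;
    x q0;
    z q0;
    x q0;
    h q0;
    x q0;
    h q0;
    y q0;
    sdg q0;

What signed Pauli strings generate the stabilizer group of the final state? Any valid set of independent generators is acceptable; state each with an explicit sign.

The stabilizer group can be generated by +Y, among other valid generating sets.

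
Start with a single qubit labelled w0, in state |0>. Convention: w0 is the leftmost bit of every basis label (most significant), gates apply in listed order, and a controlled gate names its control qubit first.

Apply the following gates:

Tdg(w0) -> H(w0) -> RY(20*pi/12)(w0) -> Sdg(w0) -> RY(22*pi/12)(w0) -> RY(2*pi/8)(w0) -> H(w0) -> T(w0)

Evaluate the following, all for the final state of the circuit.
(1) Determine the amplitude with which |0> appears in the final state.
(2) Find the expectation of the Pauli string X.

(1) |0> carries amplitude sqrt(12 - 6*sqrt(2))/16 + sqrt(2*sqrt(2) + 4)/16 + 3*sqrt(4 - 2*sqrt(2))/16 + sqrt(6*sqrt(2) + 12)/16 - 3*I*sqrt(2*sqrt(2) + 4)/16 - I*sqrt(4 - 2*sqrt(2))/16 + I*sqrt(12 - 6*sqrt(2))/16 + I*sqrt(6*sqrt(2) + 12)/16 in the final state.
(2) The expectation value of X is -sqrt(2)/4 + sqrt(3)/8 + 3/8.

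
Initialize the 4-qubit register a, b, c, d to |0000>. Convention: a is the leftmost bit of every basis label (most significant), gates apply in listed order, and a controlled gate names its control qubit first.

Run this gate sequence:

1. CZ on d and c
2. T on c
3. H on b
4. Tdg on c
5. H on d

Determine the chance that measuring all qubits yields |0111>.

The probability of measuring |0111> is 0.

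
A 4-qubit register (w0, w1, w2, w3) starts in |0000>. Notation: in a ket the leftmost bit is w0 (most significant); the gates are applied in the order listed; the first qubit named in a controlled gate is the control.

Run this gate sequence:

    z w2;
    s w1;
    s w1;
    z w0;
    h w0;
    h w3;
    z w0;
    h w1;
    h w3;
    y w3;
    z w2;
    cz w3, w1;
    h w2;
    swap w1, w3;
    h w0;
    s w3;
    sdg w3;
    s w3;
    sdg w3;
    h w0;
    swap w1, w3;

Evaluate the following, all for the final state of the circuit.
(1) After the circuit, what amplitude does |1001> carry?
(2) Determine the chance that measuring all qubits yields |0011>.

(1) |1001> carries amplitude -sqrt(2)*I/4 in the final state.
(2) Outcome |0011> occurs with probability 1/8.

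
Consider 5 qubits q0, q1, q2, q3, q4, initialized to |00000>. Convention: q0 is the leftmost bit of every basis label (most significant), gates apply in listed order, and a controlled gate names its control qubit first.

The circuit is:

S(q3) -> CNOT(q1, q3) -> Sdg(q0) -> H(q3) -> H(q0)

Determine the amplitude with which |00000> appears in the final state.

The final state's coefficient on |00000> equals 1/2.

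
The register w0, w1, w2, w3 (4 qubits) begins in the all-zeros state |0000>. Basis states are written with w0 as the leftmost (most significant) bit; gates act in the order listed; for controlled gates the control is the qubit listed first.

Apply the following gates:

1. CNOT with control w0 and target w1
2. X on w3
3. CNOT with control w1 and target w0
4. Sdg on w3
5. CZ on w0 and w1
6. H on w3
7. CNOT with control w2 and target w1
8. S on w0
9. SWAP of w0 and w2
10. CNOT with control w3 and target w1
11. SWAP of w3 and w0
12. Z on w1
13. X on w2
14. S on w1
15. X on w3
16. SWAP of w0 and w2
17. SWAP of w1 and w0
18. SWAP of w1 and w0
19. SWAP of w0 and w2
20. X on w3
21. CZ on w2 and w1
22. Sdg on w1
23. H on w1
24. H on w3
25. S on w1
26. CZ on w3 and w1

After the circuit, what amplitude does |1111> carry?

|1111> carries amplitude -sqrt(2)/4 in the final state.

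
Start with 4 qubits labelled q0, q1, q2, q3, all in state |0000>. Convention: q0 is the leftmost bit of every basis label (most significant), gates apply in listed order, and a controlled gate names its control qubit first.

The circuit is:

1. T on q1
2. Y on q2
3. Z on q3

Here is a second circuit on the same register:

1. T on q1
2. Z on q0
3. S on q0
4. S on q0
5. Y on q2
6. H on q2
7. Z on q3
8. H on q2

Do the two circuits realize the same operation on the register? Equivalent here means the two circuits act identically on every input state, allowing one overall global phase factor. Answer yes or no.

Yes, they are equivalent — the unitaries differ by at most a global phase.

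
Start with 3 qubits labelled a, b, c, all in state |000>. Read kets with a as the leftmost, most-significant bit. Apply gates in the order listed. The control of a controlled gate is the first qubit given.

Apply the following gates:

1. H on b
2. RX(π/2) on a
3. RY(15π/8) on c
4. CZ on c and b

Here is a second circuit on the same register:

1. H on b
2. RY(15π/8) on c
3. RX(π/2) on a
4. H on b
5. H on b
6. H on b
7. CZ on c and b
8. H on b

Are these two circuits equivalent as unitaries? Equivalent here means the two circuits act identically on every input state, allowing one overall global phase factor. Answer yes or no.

No, they are not equivalent — no single phase factor reconciles the two unitaries.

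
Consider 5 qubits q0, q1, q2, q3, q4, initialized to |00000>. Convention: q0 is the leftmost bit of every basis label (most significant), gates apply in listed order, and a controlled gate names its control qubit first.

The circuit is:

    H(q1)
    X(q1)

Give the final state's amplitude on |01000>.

|01000> carries amplitude sqrt(2)/2 in the final state.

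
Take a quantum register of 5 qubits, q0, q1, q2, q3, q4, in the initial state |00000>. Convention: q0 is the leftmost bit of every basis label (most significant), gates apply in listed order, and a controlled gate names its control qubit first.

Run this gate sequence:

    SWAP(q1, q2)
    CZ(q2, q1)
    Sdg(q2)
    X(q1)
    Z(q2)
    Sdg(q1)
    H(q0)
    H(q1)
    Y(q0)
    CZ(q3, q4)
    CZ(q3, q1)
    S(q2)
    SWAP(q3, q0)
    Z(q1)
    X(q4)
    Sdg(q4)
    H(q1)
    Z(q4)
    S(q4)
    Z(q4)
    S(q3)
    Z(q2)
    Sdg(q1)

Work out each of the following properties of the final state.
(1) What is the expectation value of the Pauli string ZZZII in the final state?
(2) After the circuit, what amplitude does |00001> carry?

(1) The observable ZZZII averages to 1.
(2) |00001> carries amplitude -sqrt(2)/2 in the final state.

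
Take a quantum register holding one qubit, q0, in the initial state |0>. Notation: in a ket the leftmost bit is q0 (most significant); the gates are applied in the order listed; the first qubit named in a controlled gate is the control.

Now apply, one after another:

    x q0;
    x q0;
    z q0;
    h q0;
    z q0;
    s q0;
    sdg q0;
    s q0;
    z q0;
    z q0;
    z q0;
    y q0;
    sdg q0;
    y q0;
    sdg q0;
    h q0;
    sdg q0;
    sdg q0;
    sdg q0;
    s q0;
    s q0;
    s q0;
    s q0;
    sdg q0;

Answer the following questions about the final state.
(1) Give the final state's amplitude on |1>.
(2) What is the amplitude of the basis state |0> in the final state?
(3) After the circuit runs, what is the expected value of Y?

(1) The amplitude on |1> is -1/2 - I/2. Key observation: steps 17-22 multiply out to the identity, so the circuit reduces to the remaining gates.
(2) The final state's coefficient on |0> equals 1/2 - I/2.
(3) The observable Y averages to -1.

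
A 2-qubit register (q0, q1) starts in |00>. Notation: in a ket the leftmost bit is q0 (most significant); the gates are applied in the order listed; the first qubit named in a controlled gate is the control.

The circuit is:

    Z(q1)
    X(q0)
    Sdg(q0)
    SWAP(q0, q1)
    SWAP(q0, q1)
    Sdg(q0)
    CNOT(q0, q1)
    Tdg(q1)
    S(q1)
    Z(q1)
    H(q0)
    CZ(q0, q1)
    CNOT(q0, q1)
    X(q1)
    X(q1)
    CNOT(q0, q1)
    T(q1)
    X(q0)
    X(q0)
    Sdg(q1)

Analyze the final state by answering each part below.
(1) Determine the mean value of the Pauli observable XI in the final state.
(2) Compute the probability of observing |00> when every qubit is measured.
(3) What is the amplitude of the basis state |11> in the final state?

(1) The observable XI averages to 1.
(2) The probability of measuring |00> is 0.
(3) The final state's coefficient on |11> equals sqrt(2)/2.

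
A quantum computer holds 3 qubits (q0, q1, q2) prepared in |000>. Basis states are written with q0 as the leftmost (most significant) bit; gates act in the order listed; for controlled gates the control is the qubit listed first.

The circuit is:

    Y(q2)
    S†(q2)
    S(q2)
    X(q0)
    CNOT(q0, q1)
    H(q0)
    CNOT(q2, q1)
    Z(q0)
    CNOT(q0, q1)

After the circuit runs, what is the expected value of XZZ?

The observable XZZ averages to 0.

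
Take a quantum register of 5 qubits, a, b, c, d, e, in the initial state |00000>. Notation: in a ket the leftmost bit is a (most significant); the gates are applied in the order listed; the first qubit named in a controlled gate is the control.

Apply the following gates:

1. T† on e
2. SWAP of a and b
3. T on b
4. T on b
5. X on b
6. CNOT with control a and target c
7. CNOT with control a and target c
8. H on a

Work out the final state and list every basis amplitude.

After the circuit, the state carries amplitude sqrt(2)/2 on |01000>, sqrt(2)/2 on |11000>, and 0 on every other basis state. Key observation: steps 6-7 multiply out to the identity, so the circuit reduces to the remaining gates.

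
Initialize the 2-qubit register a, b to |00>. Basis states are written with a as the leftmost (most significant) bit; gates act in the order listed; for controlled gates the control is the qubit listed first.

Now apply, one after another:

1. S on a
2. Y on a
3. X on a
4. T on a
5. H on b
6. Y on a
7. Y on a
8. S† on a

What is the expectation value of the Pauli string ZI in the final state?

In the final state, ZI has expectation 1.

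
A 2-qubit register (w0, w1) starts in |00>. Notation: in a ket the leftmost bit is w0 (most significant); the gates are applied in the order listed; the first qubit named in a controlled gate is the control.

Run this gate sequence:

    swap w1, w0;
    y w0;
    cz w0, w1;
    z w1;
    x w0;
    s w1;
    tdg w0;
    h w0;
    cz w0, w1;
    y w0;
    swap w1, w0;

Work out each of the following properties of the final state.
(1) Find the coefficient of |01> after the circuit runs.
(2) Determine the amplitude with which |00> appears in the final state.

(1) The amplitude on |01> is -sqrt(2)/2.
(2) The final state's coefficient on |00> equals sqrt(2)/2.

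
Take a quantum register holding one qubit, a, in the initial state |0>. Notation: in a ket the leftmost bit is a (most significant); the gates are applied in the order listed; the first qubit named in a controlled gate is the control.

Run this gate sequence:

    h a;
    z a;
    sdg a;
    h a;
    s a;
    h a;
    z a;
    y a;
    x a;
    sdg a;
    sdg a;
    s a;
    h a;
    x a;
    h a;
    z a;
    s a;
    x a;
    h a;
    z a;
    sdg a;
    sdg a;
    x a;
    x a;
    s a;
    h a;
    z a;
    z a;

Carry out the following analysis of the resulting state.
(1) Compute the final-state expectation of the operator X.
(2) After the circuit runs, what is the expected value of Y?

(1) The observable X averages to 0. Key observation: the block from step 13 through step 16 cancels to the identity and can be dropped.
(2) The expectation value of Y is 1.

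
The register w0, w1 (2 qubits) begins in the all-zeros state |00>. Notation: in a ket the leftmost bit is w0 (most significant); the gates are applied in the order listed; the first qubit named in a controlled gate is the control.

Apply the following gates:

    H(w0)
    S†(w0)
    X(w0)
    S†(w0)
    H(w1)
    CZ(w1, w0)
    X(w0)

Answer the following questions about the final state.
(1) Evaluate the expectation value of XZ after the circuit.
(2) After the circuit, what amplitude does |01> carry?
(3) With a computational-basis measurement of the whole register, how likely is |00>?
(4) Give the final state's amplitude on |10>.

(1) The expectation value of XZ is 1.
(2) |01> carries amplitude I/2 in the final state.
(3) Outcome |00> occurs with probability 1/4.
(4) |10> carries amplitude -I/2 in the final state.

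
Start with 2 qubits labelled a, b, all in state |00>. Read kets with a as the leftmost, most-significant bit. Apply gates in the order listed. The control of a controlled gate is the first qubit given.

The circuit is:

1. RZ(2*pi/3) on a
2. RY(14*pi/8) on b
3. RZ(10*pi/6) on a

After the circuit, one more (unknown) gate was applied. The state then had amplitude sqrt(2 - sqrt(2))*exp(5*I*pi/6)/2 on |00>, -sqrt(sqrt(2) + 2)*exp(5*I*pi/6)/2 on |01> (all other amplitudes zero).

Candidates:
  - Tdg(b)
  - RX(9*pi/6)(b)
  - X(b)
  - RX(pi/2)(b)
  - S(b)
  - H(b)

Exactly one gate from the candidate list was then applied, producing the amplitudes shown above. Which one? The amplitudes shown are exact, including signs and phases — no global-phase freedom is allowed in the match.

The applied gate was X(b).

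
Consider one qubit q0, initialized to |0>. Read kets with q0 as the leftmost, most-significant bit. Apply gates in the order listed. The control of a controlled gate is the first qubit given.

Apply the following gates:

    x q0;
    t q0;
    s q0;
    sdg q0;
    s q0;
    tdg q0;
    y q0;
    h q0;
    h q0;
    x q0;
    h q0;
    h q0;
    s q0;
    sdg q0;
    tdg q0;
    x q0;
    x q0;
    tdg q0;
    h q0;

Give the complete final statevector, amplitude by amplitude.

The final amplitudes are -sqrt(2)*I/2 on |0>, sqrt(2)*I/2 on |1>. Key observation: steps 3-4 multiply out to the identity, so the circuit reduces to the remaining gates.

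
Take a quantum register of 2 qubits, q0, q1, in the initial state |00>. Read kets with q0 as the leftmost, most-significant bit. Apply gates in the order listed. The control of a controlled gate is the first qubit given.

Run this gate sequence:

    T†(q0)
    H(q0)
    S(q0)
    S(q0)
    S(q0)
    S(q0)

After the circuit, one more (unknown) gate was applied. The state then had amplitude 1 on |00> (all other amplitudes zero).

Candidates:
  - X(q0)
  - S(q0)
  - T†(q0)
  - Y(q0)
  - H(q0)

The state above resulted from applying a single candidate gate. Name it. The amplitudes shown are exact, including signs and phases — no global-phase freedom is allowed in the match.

It was H(q0) that produced the state shown. Key observation: the block from step 3 through step 6 cancels to the identity and can be dropped.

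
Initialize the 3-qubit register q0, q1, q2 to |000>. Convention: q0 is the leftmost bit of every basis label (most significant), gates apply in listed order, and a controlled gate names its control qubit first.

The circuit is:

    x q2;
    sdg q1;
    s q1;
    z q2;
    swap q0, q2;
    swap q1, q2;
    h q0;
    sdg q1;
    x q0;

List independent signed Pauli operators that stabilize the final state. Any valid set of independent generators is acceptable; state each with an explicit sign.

One valid set of independent stabilizer generators is -XII, +IZI, +IIZ (any independent generating set of the same group is equally correct).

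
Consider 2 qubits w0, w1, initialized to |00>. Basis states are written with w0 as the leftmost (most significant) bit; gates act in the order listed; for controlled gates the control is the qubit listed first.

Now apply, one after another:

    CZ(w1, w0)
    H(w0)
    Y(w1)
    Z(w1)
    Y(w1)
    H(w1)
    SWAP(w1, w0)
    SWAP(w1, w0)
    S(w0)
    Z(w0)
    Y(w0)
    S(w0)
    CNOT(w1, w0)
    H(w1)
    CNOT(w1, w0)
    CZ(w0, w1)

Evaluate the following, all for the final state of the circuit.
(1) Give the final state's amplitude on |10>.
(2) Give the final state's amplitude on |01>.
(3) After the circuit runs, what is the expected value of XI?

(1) |10> carries amplitude sqrt(2)/2 in the final state.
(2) The final state's coefficient on |01> equals 0.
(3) The expectation value of XI is 1.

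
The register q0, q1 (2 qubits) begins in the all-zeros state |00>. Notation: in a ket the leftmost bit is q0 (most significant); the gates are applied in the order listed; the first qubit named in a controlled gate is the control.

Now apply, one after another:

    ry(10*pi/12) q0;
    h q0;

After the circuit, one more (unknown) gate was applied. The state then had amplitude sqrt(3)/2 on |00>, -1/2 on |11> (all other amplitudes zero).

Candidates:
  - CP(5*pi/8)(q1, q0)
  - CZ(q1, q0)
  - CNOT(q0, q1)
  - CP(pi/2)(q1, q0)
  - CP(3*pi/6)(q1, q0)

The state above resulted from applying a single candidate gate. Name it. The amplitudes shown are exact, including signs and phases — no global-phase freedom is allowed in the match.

The applied gate was CNOT(q0, q1).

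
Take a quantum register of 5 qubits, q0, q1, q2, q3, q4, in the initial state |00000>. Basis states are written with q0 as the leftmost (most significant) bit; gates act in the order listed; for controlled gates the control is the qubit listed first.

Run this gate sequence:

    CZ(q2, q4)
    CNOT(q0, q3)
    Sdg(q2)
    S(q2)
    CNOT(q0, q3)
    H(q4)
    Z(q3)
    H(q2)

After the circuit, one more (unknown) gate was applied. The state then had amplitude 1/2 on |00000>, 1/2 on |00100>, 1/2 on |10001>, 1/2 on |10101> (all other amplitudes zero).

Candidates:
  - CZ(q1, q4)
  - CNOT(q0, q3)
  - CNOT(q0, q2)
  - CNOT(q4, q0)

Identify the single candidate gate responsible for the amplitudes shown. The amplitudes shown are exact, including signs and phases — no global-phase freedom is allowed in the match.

The unique candidate consistent with the amplitudes is CNOT(q4, q0). Key observation: steps 2-5 multiply out to the identity, so the circuit reduces to the remaining gates.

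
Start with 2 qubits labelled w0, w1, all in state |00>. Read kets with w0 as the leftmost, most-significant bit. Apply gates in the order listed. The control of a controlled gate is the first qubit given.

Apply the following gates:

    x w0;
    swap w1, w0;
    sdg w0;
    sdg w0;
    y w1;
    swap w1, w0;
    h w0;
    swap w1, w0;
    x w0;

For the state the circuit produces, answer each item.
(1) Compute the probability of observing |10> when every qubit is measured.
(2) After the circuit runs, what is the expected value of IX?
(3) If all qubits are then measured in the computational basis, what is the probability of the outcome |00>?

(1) A full measurement returns |10> with probability 1/2.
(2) The observable IX averages to 1.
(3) Outcome |00> occurs with probability 0.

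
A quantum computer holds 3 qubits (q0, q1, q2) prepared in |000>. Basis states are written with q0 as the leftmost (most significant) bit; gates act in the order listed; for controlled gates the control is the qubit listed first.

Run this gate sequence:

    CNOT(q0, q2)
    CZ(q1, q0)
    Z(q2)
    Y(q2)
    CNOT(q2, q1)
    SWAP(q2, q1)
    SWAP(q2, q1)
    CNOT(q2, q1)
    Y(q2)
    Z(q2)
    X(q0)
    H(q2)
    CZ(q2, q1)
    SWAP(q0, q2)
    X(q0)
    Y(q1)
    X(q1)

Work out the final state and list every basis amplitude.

The final amplitudes are sqrt(2)*I/2 on |001>, sqrt(2)*I/2 on |101>, and 0 on every other basis state. Key observation: the block from step 3 through step 10 cancels to the identity and can be dropped.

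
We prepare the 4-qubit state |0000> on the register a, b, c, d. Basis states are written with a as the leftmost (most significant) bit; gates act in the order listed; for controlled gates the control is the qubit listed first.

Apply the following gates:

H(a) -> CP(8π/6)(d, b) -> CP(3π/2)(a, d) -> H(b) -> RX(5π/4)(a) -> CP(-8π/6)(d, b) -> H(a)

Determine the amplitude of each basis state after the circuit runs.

The resulting statevector has amplitude -sqrt(2)*sqrt(2 - sqrt(2))/4 - sqrt(2)*I*sqrt(sqrt(2) + 2)/4 on |0000>, -sqrt(2)*sqrt(2 - sqrt(2))/4 - sqrt(2)*I*sqrt(sqrt(2) + 2)/4 on |0100>, and 0 on every other basis state.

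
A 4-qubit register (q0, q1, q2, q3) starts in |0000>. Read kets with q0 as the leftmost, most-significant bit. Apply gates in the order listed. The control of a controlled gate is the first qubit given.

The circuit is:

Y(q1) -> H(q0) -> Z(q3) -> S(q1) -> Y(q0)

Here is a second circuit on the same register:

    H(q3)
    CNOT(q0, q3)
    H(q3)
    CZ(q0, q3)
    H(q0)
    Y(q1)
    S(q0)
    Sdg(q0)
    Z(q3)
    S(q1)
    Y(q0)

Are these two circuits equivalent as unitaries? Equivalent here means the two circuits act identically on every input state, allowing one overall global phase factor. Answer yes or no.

Yes — the two circuits implement the same unitary up to a global phase.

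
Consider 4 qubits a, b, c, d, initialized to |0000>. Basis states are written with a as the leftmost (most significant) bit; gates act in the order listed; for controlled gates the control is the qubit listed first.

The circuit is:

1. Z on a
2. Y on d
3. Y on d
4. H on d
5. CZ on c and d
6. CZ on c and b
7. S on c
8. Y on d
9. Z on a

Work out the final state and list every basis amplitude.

The final amplitudes are -sqrt(2)*I/2 on |0000>, sqrt(2)*I/2 on |0001>, and 0 on every other basis state.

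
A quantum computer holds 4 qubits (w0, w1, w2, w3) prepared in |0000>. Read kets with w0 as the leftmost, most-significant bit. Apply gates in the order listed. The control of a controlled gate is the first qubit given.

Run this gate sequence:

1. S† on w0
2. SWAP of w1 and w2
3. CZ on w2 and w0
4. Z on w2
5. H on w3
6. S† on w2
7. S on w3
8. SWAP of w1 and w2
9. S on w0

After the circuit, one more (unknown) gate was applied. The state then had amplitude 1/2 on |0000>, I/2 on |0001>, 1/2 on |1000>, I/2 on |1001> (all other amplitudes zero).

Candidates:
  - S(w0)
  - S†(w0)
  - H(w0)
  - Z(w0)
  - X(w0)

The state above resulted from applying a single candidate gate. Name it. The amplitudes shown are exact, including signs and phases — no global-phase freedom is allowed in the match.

The applied gate was H(w0).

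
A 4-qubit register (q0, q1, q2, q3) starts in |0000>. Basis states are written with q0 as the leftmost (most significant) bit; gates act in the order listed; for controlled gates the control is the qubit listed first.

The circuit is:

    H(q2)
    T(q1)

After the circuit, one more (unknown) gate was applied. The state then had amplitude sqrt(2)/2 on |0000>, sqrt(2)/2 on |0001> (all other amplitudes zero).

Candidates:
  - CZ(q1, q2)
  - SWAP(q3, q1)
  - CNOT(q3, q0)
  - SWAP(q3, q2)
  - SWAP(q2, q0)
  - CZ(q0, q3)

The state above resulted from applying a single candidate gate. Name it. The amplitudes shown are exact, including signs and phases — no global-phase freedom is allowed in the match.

The unique candidate consistent with the amplitudes is SWAP(q3, q2).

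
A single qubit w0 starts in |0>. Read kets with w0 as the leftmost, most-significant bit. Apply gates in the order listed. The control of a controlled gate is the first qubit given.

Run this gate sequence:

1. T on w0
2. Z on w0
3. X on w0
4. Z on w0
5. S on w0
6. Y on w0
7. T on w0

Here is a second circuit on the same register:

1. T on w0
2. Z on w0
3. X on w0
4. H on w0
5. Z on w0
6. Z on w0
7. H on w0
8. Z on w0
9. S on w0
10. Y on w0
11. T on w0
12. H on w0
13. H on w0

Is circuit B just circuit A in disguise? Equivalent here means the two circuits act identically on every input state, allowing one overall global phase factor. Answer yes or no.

Yes — the two circuits implement the same unitary up to a global phase.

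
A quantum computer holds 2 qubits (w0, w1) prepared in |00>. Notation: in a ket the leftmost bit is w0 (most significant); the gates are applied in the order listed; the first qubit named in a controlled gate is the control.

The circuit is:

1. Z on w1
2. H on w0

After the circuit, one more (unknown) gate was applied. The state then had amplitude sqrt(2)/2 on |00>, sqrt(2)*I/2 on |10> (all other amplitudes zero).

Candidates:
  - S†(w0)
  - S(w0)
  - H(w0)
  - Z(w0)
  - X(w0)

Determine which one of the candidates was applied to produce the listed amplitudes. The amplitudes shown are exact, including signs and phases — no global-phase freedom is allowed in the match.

It was S(w0) that produced the state shown.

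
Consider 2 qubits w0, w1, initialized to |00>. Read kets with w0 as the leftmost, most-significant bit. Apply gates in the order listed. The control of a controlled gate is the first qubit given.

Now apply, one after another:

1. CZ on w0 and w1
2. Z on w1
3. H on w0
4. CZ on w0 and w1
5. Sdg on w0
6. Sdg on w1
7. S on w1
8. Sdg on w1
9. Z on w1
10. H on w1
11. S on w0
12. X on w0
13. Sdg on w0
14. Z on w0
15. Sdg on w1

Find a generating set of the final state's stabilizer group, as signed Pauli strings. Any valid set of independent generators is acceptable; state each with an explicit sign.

One valid set of independent stabilizer generators is +YI, -IY (any independent generating set of the same group is equally correct).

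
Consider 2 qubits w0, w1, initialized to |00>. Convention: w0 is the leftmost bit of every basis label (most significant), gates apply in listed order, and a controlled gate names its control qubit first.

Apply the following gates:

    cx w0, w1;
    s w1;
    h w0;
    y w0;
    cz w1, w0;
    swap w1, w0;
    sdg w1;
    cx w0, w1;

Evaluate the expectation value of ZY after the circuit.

The observable ZY averages to 1.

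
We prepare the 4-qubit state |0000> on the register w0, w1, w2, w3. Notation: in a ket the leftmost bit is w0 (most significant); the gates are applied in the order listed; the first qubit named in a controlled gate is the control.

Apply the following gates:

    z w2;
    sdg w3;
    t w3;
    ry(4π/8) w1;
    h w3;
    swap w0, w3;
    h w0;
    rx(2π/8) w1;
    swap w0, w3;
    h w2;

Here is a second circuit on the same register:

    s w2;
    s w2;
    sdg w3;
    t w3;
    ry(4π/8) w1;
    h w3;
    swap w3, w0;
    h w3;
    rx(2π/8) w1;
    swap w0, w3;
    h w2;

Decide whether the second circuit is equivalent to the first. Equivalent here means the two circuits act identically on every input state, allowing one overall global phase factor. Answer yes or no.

No: there is an input state on which the two circuits produce genuinely different outputs (not merely differing by a phase).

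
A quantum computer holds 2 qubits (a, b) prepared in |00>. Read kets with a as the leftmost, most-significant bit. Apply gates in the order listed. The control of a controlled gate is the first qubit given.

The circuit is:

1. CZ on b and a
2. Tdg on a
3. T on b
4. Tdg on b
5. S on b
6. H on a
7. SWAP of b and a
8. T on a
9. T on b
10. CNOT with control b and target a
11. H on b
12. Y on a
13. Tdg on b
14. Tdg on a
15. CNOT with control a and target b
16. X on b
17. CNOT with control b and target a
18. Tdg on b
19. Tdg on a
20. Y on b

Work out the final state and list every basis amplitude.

The resulting statevector has amplitude -exp(I*pi/4)/2 on |00>, -1/2 on |01>, exp(3*I*pi/4)/2 on |10>, I/2 on |11>.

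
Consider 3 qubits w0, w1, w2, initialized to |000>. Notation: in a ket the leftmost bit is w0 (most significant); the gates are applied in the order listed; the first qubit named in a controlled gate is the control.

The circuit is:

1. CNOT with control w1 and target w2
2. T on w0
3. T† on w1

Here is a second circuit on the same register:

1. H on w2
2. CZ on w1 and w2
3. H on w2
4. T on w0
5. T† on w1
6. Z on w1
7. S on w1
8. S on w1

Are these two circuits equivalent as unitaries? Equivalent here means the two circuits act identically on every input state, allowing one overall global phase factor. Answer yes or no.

Yes: on every input state the two circuits agree up to one overall phase factor.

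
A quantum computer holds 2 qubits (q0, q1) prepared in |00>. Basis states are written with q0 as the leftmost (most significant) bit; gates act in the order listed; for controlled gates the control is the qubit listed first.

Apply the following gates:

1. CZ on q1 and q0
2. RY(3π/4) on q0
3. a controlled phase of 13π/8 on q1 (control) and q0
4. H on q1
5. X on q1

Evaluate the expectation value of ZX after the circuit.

In the final state, ZX has expectation -sqrt(2)/2.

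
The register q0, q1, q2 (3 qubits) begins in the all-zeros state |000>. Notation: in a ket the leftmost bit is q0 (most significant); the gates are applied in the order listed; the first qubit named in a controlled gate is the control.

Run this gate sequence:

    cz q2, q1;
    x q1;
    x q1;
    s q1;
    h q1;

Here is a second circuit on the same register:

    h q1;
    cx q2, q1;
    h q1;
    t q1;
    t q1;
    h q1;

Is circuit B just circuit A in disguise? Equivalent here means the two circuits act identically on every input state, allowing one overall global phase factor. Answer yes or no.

Yes, they are equivalent — the unitaries differ by at most a global phase.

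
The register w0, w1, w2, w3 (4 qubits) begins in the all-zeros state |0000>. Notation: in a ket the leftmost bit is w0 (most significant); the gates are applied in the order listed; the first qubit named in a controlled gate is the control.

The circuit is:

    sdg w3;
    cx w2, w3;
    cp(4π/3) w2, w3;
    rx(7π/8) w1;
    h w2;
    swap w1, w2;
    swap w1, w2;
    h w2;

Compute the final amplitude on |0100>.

|0100> carries amplitude -I*cos(pi/16) in the final state. Key observation: gates 5-8 undo each other exactly, leaving only the rest of the circuit to track.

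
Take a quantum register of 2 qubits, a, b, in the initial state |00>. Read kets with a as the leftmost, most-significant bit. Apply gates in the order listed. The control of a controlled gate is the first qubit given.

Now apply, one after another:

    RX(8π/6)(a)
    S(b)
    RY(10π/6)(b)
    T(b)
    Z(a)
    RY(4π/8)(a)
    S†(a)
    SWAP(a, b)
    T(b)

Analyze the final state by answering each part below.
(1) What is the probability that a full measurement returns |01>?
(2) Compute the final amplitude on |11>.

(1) Outcome |01> occurs with probability 3/8.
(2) |11> carries amplitude -sqrt(2)/8 + sqrt(6)*I/8 in the final state.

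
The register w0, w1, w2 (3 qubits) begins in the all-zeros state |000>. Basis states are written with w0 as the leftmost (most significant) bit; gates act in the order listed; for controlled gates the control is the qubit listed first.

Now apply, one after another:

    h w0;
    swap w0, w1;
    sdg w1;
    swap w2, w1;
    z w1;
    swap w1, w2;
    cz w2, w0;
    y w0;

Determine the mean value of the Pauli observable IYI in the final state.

The expectation value of IYI is -1.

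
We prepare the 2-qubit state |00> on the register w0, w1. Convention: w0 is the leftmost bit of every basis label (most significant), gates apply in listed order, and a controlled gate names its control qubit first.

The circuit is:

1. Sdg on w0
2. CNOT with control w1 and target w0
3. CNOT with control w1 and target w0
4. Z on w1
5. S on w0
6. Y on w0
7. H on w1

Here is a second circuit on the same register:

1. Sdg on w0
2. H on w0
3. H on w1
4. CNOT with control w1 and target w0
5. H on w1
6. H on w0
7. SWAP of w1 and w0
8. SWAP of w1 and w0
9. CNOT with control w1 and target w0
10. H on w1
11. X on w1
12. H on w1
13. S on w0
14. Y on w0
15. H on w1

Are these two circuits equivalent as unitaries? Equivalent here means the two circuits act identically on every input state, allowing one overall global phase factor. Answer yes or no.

No — the two circuits implement different unitaries, even allowing a global phase.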